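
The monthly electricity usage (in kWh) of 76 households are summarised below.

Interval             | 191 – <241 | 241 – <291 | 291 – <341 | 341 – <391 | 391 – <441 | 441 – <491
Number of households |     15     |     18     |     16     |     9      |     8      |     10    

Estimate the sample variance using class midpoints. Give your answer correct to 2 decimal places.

Midpoints: 216, 266, 316, 366, 416, 466
n = 76, Σfm = 24366, mean = 320.6053
Σfm² = 8332756
Σf(m − x̄)² = Σfm² − (Σfm)²/n = 8332756 − 24366²/76 = 520888.1579
Sample variance = 520888.1579 / 75 = 6945.1754

6945.18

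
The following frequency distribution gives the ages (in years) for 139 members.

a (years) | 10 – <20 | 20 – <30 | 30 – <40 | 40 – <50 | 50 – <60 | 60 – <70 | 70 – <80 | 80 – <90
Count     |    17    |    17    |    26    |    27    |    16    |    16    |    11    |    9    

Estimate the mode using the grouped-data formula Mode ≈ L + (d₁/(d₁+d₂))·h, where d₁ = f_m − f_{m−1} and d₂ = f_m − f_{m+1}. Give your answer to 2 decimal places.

40.83

Modal class: 40 – <50 (highest frequency 27).
d₁ = 27 − 26 = 1, d₂ = 27 − 16 = 11
Mode ≈ 40 + (1/(1+11)) × 10 = 40 + 0.8333 = 40.8333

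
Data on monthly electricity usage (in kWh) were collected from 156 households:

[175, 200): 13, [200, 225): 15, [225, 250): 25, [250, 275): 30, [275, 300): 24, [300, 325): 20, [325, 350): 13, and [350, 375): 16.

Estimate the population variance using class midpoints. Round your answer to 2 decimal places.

2583.49

Midpoints: 187.5, 212.5, 237.5, 262.5, 287.5, 312.5, 337.5, 362.5
n = 156, Σfm = 42775, mean = 274.1987
Σfm² = 12131875
Σf(m − x̄)² = Σfm² − (Σfm)²/n = 12131875 − 42775²/156 = 403024.8397
Population variance = 403024.8397 / 156 = 2583.4926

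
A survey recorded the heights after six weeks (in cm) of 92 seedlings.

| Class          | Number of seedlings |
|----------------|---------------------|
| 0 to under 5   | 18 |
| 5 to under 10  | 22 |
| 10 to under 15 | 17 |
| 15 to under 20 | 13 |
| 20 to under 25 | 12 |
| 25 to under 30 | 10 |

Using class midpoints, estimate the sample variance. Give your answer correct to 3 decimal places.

Midpoints: 2.5, 7.5, 12.5, 17.5, 22.5, 27.5
n = 92, Σfm = 1195, mean = 12.9891
Σfm² = 21625
Σf(m − x̄)² = Σfm² − (Σfm)²/n = 21625 − 1195²/92 = 6102.9891
Sample variance = 6102.9891 / 91 = 67.0658

67.066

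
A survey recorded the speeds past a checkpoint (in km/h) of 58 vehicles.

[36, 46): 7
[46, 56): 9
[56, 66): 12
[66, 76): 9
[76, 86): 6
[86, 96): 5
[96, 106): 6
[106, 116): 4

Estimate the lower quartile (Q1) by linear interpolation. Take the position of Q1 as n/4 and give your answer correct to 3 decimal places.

54.333

Cumulative frequencies: 7, 16, 28, 37, 43, 48, 54, 58
n = 58; position = n/4 = 14.5.
This falls in the class [46, 56): L = 46, F = 7, f = 9, h = 10.
Lower quartile ≈ 46 + ((14.5 − 7) / 9) × 10 = 54.3333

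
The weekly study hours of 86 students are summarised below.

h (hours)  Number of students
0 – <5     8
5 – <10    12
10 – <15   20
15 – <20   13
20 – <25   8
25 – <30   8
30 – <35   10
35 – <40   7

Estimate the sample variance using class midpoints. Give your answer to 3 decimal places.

111.683

Midpoints: 2.5, 7.5, 12.5, 17.5, 22.5, 27.5, 32.5, 37.5
n = 86, Σfm = 1575, mean = 18.3140
Σfm² = 38337.5
Σf(m − x̄)² = Σfm² − (Σfm)²/n = 38337.5 − 1575²/86 = 9493.0233
Sample variance = 9493.0233 / 85 = 111.6826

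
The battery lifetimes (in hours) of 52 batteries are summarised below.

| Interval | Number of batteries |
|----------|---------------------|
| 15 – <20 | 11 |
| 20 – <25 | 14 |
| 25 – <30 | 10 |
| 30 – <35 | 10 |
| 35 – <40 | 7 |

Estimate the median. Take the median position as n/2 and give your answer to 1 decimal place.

25.5

Cumulative frequencies: 11, 25, 35, 45, 52
n = 52; position = n/2 = 26.
This falls in the class 25 – <30: L = 25, F = 25, f = 10, h = 5.
Median ≈ 25 + ((26 − 25) / 10) × 5 = 25.5000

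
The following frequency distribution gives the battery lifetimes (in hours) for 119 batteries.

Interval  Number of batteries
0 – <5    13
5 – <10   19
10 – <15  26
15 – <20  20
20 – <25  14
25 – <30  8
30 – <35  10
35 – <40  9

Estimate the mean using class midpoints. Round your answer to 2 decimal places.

17.21

Midpoints: 2.5, 7.5, 12.5, 17.5, 22.5, 27.5, 32.5, 37.5
Σfm = 13×2.5 + 19×7.5 + 26×12.5 + 20×17.5 + 14×22.5 + 8×27.5 + 10×32.5 + 9×37.5 = 2047.5
n = Σf = 119
Mean = 2047.5 / 119 = 17.2059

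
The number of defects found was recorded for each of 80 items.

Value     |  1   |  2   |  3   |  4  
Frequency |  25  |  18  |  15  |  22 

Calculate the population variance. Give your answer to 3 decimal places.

1.419

Values: 1, 2, 3, 4
n = 80, Σfx = 194, mean = 2.4250
Σfx² = 584
Σf(x − x̄)² = Σfx² − (Σfx)²/n = 584 − 194²/80 = 113.5500
Population variance = 113.5500 / 80 = 1.4194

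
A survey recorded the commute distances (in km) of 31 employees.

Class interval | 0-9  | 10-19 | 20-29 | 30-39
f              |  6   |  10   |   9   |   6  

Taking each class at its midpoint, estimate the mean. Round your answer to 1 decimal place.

19.3

Midpoints: 4.5, 14.5, 24.5, 34.5
Σfm = 6×4.5 + 10×14.5 + 9×24.5 + 6×34.5 = 599.5
n = Σf = 31
Mean = 599.5 / 31 = 19.3387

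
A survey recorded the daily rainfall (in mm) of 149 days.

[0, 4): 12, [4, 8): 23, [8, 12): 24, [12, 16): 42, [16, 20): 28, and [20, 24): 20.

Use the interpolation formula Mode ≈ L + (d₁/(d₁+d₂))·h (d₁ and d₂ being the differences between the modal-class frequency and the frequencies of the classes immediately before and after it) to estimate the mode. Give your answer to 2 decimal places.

Modal class: [12, 16) (highest frequency 42).
d₁ = 42 − 24 = 18, d₂ = 42 − 28 = 14
Mode ≈ 12 + (18/(18+14)) × 4 = 12 + 2.2500 = 14.2500

14.25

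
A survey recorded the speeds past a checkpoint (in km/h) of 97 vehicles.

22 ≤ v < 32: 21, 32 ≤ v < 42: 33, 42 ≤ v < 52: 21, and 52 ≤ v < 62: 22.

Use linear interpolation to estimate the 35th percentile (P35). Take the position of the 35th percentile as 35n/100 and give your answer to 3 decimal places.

35.924

Cumulative frequencies: 21, 54, 75, 97
n = 97; position = 35n/100 = 33.95.
This falls in the class 32 ≤ v < 42: L = 32, F = 21, f = 33, h = 10.
35th percentile ≈ 32 + ((33.95 − 21) / 33) × 10 = 35.9242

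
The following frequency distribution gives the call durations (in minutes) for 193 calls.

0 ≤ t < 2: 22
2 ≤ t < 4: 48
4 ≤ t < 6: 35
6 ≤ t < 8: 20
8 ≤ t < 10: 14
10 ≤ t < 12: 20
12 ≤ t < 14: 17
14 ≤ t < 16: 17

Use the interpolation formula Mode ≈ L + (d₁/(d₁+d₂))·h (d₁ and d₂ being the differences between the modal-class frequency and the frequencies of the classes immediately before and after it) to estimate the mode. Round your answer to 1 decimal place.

Modal class: 2 ≤ t < 4 (highest frequency 48).
d₁ = 48 − 22 = 26, d₂ = 48 − 35 = 13
Mode ≈ 2 + (26/(26+13)) × 2 = 2 + 1.3333 = 3.3333

3.3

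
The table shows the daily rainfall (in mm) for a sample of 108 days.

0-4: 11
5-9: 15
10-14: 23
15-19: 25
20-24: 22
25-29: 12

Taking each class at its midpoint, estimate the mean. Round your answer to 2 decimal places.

Midpoints: 2, 7, 12, 17, 22, 27
Σfm = 11×2 + 15×7 + 23×12 + 25×17 + 22×22 + 12×27 = 1636
n = Σf = 108
Mean = 1636 / 108 = 15.1481

15.15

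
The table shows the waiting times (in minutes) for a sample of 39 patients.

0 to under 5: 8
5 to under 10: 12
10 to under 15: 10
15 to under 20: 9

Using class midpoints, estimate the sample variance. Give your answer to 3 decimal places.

28.779

Midpoints: 2.5, 7.5, 12.5, 17.5
n = 39, Σfm = 392.5, mean = 10.0641
Σfm² = 5043.75
Σf(m − x̄)² = Σfm² − (Σfm)²/n = 5043.75 − 392.5²/39 = 1093.5897
Sample variance = 1093.5897 / 38 = 28.7787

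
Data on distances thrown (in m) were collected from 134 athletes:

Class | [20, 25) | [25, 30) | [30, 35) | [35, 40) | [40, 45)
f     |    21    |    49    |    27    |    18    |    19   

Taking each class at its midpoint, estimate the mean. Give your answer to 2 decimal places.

Midpoints: 22.5, 27.5, 32.5, 37.5, 42.5
Σfm = 21×22.5 + 49×27.5 + 27×32.5 + 18×37.5 + 19×42.5 = 4180
n = Σf = 134
Mean = 4180 / 134 = 31.1940

31.19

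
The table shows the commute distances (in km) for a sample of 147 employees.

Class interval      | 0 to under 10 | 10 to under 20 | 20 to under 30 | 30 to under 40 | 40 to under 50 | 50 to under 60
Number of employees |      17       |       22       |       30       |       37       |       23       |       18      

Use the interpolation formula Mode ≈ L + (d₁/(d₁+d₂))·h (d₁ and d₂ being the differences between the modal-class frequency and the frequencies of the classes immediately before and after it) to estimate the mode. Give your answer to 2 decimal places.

Modal class: 30 to under 40 (highest frequency 37).
d₁ = 37 − 30 = 7, d₂ = 37 − 23 = 14
Mode ≈ 30 + (7/(7+14)) × 10 = 30 + 3.3333 = 33.3333

33.33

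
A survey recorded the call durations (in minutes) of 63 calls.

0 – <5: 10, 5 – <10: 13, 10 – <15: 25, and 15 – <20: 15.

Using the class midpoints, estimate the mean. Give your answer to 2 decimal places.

Midpoints: 2.5, 7.5, 12.5, 17.5
Σfm = 10×2.5 + 13×7.5 + 25×12.5 + 15×17.5 = 697.5
n = Σf = 63
Mean = 697.5 / 63 = 11.0714

11.07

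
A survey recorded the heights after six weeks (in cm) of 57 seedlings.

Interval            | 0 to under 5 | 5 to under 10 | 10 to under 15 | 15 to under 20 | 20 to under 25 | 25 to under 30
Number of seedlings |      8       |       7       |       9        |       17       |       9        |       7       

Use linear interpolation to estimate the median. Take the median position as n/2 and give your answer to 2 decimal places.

Cumulative frequencies: 8, 15, 24, 41, 50, 57
n = 57; position = n/2 = 28.5.
This falls in the class 15 to under 20: L = 15, F = 24, f = 17, h = 5.
Median ≈ 15 + ((28.5 − 24) / 17) × 5 = 16.3235

16.32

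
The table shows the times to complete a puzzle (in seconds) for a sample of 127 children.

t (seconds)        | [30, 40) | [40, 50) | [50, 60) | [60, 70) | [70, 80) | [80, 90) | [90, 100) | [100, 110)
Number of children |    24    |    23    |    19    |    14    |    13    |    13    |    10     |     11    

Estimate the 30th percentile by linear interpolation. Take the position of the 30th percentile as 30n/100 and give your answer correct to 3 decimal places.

46.130

Cumulative frequencies: 24, 47, 66, 80, 93, 106, 116, 127
n = 127; position = 30n/100 = 38.1.
This falls in the class [40, 50): L = 40, F = 24, f = 23, h = 10.
30th percentile ≈ 40 + ((38.1 − 24) / 23) × 10 = 46.1304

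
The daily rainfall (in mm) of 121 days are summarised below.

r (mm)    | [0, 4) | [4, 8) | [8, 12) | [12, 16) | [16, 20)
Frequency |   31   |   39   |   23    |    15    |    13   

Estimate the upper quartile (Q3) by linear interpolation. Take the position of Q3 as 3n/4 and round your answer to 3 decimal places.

11.609

Cumulative frequencies: 31, 70, 93, 108, 121
n = 121; position = 3n/4 = 90.75.
This falls in the class [8, 12): L = 8, F = 70, f = 23, h = 4.
Upper quartile ≈ 8 + ((90.75 − 70) / 23) × 4 = 11.6087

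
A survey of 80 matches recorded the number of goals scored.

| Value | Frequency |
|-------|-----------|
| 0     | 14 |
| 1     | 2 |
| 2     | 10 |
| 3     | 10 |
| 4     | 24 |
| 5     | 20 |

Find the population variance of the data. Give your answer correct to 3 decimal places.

Values: 0, 1, 2, 3, 4, 5
n = 80, Σfx = 248, mean = 3.1000
Σfx² = 1016
Σf(x − x̄)² = Σfx² − (Σfx)²/n = 1016 − 248²/80 = 247.2000
Population variance = 247.2000 / 80 = 3.0900

3.090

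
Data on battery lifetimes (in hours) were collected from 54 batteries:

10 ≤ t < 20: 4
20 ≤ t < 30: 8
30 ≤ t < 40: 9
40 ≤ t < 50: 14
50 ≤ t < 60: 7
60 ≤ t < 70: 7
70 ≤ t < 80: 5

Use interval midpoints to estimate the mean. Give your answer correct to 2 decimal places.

Midpoints: 15, 25, 35, 45, 55, 65, 75
Σfm = 4×15 + 8×25 + 9×35 + 14×45 + 7×55 + 7×65 + 5×75 = 2420
n = Σf = 54
Mean = 2420 / 54 = 44.8148

44.81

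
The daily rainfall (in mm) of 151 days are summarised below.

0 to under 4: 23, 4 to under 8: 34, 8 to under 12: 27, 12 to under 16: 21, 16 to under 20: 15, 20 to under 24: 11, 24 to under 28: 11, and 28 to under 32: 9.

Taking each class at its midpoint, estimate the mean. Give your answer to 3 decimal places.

Midpoints: 2, 6, 10, 14, 18, 22, 26, 30
Σfm = 23×2 + 34×6 + 27×10 + 21×14 + 15×18 + 11×22 + 11×26 + 9×30 = 1882
n = Σf = 151
Mean = 1882 / 151 = 12.4636

12.464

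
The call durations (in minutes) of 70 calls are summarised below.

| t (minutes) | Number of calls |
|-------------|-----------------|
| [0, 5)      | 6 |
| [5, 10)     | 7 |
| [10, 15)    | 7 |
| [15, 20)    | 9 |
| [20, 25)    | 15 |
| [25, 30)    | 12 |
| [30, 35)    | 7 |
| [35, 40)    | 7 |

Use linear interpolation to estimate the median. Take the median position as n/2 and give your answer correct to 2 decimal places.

22.00

Cumulative frequencies: 6, 13, 20, 29, 44, 56, 63, 70
n = 70; position = n/2 = 35.
This falls in the class [20, 25): L = 20, F = 29, f = 15, h = 5.
Median ≈ 20 + ((35 − 29) / 15) × 5 = 22.0000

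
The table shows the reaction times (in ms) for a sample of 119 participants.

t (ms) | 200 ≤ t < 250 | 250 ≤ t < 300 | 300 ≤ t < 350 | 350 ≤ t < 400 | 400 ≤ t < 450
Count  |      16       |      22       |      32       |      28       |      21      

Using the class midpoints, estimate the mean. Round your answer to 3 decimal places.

331.723

Midpoints: 225, 275, 325, 375, 425
Σfm = 16×225 + 22×275 + 32×325 + 28×375 + 21×425 = 39475
n = Σf = 119
Mean = 39475 / 119 = 331.7227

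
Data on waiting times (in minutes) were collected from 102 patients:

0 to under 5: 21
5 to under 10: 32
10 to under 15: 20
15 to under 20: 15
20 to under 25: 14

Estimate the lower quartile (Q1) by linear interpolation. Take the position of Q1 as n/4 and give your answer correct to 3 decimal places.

Cumulative frequencies: 21, 53, 73, 88, 102
n = 102; position = n/4 = 25.5.
This falls in the class 5 to under 10: L = 5, F = 21, f = 32, h = 5.
Lower quartile ≈ 5 + ((25.5 − 21) / 32) × 5 = 5.7031

5.703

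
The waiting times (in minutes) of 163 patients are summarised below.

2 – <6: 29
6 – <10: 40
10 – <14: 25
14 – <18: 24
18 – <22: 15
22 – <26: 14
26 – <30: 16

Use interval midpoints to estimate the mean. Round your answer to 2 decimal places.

Midpoints: 4, 8, 12, 16, 20, 24, 28
Σfm = 29×4 + 40×8 + 25×12 + 24×16 + 15×20 + 14×24 + 16×28 = 2204
n = Σf = 163
Mean = 2204 / 163 = 13.5215

13.52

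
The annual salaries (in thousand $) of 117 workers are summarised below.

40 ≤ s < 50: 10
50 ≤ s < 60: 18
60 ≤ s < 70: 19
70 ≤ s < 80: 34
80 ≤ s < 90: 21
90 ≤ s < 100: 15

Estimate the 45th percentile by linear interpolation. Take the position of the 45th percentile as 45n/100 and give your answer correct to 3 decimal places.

71.662

Cumulative frequencies: 10, 28, 47, 81, 102, 117
n = 117; position = 45n/100 = 52.65.
This falls in the class 70 ≤ s < 80: L = 70, F = 47, f = 34, h = 10.
45th percentile ≈ 70 + ((52.65 − 47) / 34) × 10 = 71.6618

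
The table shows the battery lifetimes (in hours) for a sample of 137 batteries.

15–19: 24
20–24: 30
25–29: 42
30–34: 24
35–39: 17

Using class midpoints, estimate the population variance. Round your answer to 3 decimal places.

Midpoints: 17, 22, 27, 32, 37
n = 137, Σfm = 3599, mean = 26.2701
Σfm² = 99923
Σf(m − x̄)² = Σfm² − (Σfm)²/n = 99923 − 3599²/137 = 5377.0073
Population variance = 5377.0073 / 137 = 39.2482

39.248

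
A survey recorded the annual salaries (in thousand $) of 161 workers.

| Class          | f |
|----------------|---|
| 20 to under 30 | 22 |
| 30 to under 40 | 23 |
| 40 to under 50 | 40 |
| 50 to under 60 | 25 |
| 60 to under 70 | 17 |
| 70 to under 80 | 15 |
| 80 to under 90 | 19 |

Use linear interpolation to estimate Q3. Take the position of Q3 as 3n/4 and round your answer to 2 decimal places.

66.32

Cumulative frequencies: 22, 45, 85, 110, 127, 142, 161
n = 161; position = 3n/4 = 120.75.
This falls in the class 60 to under 70: L = 60, F = 110, f = 17, h = 10.
Upper quartile ≈ 60 + ((120.75 − 110) / 17) × 10 = 66.3235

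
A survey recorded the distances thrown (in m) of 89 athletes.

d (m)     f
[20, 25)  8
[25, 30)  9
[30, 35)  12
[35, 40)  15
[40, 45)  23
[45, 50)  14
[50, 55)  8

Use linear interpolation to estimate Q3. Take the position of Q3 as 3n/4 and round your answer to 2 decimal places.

Cumulative frequencies: 8, 17, 29, 44, 67, 81, 89
n = 89; position = 3n/4 = 66.75.
This falls in the class [40, 45): L = 40, F = 44, f = 23, h = 5.
Upper quartile ≈ 40 + ((66.75 − 44) / 23) × 5 = 44.9457

44.95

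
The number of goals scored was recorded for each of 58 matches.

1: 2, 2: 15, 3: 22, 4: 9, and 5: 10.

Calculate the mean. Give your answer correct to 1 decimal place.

Values: 1, 2, 3, 4, 5
Σfx = 2×1 + 15×2 + 22×3 + 9×4 + 10×5 = 184
n = Σf = 58
Mean = 184 / 58 = 3.1724

3.2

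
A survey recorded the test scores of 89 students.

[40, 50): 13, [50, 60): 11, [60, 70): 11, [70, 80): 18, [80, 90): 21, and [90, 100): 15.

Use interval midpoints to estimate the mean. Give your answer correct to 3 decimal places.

Midpoints: 45, 55, 65, 75, 85, 95
Σfm = 13×45 + 11×55 + 11×65 + 18×75 + 21×85 + 15×95 = 6465
n = Σf = 89
Mean = 6465 / 89 = 72.6404

72.640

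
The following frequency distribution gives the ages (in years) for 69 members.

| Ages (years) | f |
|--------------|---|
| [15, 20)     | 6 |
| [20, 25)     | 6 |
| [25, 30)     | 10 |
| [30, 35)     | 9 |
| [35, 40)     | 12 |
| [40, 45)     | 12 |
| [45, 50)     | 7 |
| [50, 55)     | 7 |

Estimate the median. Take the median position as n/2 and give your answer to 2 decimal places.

Cumulative frequencies: 6, 12, 22, 31, 43, 55, 62, 69
n = 69; position = n/2 = 34.5.
This falls in the class [35, 40): L = 35, F = 31, f = 12, h = 5.
Median ≈ 35 + ((34.5 − 31) / 12) × 5 = 36.4583

36.46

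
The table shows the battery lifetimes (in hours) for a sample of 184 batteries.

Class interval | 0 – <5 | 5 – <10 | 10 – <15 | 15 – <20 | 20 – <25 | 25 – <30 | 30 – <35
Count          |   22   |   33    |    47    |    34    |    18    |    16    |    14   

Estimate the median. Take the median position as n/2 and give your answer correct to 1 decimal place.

13.9

Cumulative frequencies: 22, 55, 102, 136, 154, 170, 184
n = 184; position = n/2 = 92.
This falls in the class 10 – <15: L = 10, F = 55, f = 47, h = 5.
Median ≈ 10 + ((92 − 55) / 47) × 5 = 13.9362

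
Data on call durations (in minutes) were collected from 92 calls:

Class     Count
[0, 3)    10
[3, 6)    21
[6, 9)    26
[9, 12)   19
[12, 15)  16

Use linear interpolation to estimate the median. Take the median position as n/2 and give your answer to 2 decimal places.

Cumulative frequencies: 10, 31, 57, 76, 92
n = 92; position = n/2 = 46.
This falls in the class [6, 9): L = 6, F = 31, f = 26, h = 3.
Median ≈ 6 + ((46 − 31) / 26) × 3 = 7.7308

7.73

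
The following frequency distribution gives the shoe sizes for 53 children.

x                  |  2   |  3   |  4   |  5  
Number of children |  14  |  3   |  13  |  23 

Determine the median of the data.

4

Cumulative frequencies: 14, 17, 30, 53
n = 53, so the median is the value in position (n+1)/2 = 27.
Position 27 falls at value 4.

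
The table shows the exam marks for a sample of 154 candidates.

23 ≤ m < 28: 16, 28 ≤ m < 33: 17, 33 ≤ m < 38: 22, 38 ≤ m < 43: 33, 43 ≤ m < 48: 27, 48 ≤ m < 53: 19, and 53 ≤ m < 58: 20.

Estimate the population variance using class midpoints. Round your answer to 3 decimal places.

83.464

Midpoints: 25.5, 30.5, 35.5, 40.5, 45.5, 50.5, 55.5
n = 154, Σfm = 6342, mean = 41.1818
Σfm² = 274028.5
Σf(m − x̄)² = Σfm² − (Σfm)²/n = 274028.5 − 6342²/154 = 12853.4091
Population variance = 12853.4091 / 154 = 83.4637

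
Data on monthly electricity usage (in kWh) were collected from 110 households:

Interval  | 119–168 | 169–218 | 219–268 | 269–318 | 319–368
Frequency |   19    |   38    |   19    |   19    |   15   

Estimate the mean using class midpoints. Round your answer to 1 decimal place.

231.2

Midpoints: 143.5, 193.5, 243.5, 293.5, 343.5
Σfm = 19×143.5 + 38×193.5 + 19×243.5 + 19×293.5 + 15×343.5 = 25435
n = Σf = 110
Mean = 25435 / 110 = 231.2273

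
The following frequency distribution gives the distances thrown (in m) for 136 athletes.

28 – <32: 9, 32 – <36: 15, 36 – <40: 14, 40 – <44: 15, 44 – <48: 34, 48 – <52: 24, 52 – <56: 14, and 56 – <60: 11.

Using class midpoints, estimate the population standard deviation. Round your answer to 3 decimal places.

Midpoints: 30, 34, 38, 42, 46, 50, 54, 58
n = 136, Σfm = 6100, mean = 44.8529
Σfm² = 281888
Σf(m − x̄)² = Σfm² − (Σfm)²/n = 281888 − 6100²/136 = 8285.0588
Population variance = 8285.0588 / 136 = 60.9196
Standard deviation = √60.9196 = 7.8051

7.805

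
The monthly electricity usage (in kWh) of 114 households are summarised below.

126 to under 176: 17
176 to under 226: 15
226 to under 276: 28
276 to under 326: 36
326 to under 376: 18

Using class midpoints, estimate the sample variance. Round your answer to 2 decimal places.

4123.00

Midpoints: 151, 201, 251, 301, 351
n = 114, Σfm = 29764, mean = 261.0877
Σfm² = 8236914
Σf(m − x̄)² = Σfm² − (Σfm)²/n = 8236914 − 29764²/114 = 465899.1228
Sample variance = 465899.1228 / 113 = 4123.0011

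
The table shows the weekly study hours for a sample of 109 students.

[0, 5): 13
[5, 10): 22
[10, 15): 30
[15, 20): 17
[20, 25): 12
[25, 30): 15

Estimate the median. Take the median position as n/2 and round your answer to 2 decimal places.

Cumulative frequencies: 13, 35, 65, 82, 94, 109
n = 109; position = n/2 = 54.5.
This falls in the class [10, 15): L = 10, F = 35, f = 30, h = 5.
Median ≈ 10 + ((54.5 − 35) / 30) × 5 = 13.2500

13.25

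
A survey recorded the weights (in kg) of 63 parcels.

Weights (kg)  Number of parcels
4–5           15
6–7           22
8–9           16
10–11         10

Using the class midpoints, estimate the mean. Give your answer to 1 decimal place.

Midpoints: 4.5, 6.5, 8.5, 10.5
Σfm = 15×4.5 + 22×6.5 + 16×8.5 + 10×10.5 = 451.5
n = Σf = 63
Mean = 451.5 / 63 = 7.1667

7.2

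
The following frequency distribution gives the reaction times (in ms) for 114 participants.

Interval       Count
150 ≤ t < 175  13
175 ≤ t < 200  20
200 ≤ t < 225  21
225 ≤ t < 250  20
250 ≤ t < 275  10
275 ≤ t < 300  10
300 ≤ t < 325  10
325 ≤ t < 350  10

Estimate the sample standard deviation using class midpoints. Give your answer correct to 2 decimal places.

53.53

Midpoints: 162.5, 187.5, 212.5, 237.5, 262.5, 287.5, 312.5, 337.5
n = 114, Σfm = 27075, mean = 237.5000
Σfm² = 6754062.5
Σf(m − x̄)² = Σfm² − (Σfm)²/n = 6754062.5 − 27075²/114 = 323750.0000
Sample variance = 323750.0000 / 113 = 2865.0442
Standard deviation = √2865.0442 = 53.5261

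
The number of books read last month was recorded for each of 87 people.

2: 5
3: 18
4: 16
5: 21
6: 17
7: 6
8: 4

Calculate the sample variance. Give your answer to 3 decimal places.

Values: 2, 3, 4, 5, 6, 7, 8
n = 87, Σfx = 409, mean = 4.7011
Σfx² = 2125
Σf(x − x̄)² = Σfx² − (Σfx)²/n = 2125 − 409²/87 = 202.2299
Sample variance = 202.2299 / 86 = 2.3515

2.352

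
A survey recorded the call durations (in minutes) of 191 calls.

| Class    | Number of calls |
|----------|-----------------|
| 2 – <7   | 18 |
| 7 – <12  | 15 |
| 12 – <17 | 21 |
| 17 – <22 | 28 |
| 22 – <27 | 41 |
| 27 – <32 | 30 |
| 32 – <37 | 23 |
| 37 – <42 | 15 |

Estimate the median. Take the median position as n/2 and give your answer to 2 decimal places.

23.65

Cumulative frequencies: 18, 33, 54, 82, 123, 153, 176, 191
n = 191; position = n/2 = 95.5.
This falls in the class 22 – <27: L = 22, F = 82, f = 41, h = 5.
Median ≈ 22 + ((95.5 − 82) / 41) × 5 = 23.6463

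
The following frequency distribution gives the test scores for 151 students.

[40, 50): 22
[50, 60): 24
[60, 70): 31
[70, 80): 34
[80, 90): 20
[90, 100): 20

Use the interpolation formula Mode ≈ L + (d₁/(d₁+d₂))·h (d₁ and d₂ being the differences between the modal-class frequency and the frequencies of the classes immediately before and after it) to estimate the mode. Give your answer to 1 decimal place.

Modal class: [70, 80) (highest frequency 34).
d₁ = 34 − 31 = 3, d₂ = 34 − 20 = 14
Mode ≈ 70 + (3/(3+14)) × 10 = 70 + 1.7647 = 71.7647

71.8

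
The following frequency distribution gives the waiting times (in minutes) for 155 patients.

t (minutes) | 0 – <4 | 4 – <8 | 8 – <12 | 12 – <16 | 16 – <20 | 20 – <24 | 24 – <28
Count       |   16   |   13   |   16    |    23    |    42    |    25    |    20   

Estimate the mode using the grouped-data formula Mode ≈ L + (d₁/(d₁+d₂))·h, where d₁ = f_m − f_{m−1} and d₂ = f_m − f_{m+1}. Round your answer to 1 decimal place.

18.1

Modal class: 16 – <20 (highest frequency 42).
d₁ = 42 − 23 = 19, d₂ = 42 − 25 = 17
Mode ≈ 16 + (19/(19+17)) × 4 = 16 + 2.1111 = 18.1111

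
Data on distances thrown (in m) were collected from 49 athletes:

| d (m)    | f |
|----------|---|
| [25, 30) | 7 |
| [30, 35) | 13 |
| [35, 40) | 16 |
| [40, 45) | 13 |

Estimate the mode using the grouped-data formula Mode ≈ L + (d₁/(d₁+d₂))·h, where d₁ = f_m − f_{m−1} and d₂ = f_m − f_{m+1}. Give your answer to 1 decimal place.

37.5

Modal class: [35, 40) (highest frequency 16).
d₁ = 16 − 13 = 3, d₂ = 16 − 13 = 3
Mode ≈ 35 + (3/(3+3)) × 5 = 35 + 2.5000 = 37.5000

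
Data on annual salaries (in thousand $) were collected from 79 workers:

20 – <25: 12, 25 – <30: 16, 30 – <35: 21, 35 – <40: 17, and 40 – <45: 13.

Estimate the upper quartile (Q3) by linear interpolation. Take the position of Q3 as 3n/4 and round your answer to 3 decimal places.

38.015

Cumulative frequencies: 12, 28, 49, 66, 79
n = 79; position = 3n/4 = 59.25.
This falls in the class 35 – <40: L = 35, F = 49, f = 17, h = 5.
Upper quartile ≈ 35 + ((59.25 − 49) / 17) × 5 = 38.0147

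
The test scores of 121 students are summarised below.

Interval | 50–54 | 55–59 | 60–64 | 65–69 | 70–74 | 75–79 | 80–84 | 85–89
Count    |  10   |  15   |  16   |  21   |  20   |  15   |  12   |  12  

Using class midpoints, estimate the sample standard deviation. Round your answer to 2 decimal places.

Midpoints: 52, 57, 62, 67, 72, 77, 82, 87
n = 121, Σfm = 8397, mean = 69.3967
Σfm² = 595679
Σf(m − x̄)² = Σfm² − (Σfm)²/n = 595679 − 8397²/121 = 12954.9587
Sample variance = 12954.9587 / 120 = 107.9580
Standard deviation = √107.9580 = 10.3903

10.39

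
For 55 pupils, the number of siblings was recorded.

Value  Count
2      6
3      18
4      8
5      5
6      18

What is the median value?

4

Cumulative frequencies: 6, 24, 32, 37, 55
n = 55, so the median is the value in position (n+1)/2 = 28.
Position 28 falls at value 4.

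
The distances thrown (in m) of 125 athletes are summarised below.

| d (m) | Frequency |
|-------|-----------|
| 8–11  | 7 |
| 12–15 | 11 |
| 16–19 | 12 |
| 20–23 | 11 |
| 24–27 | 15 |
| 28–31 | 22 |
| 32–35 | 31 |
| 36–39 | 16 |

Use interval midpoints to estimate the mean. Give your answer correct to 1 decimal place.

Midpoints: 9.5, 13.5, 17.5, 21.5, 25.5, 29.5, 33.5, 37.5
Σfm = 7×9.5 + 11×13.5 + 12×17.5 + 11×21.5 + 15×25.5 + 22×29.5 + 31×33.5 + 16×37.5 = 3331.5
n = Σf = 125
Mean = 3331.5 / 125 = 26.6520

26.7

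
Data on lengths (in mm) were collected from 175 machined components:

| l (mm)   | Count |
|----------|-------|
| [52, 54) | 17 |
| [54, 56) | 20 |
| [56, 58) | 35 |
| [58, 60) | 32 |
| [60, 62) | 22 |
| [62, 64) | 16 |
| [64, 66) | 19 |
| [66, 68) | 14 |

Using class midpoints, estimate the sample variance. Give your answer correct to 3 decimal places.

Midpoints: 53, 55, 57, 59, 61, 63, 65, 67
n = 175, Σfm = 10407, mean = 59.4686
Σfm² = 621847
Σf(m − x̄)² = Σfm² − (Σfm)²/n = 621847 − 10407²/175 = 2957.5771
Sample variance = 2957.5771 / 174 = 16.9976

16.998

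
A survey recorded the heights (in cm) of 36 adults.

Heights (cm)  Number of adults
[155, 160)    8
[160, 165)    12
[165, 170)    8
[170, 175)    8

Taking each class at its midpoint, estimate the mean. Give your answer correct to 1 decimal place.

164.7

Midpoints: 157.5, 162.5, 167.5, 172.5
Σfm = 8×157.5 + 12×162.5 + 8×167.5 + 8×172.5 = 5930
n = Σf = 36
Mean = 5930 / 36 = 164.7222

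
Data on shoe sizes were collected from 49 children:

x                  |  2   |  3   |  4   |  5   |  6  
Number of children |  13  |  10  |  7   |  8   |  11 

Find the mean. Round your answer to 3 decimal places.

Values: 2, 3, 4, 5, 6
Σfx = 13×2 + 10×3 + 7×4 + 8×5 + 11×6 = 190
n = Σf = 49
Mean = 190 / 49 = 3.8776

3.878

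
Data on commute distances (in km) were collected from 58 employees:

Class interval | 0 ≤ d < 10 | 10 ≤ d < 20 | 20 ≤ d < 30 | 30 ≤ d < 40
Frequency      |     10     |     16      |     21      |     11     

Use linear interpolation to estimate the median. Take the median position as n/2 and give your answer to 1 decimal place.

Cumulative frequencies: 10, 26, 47, 58
n = 58; position = n/2 = 29.
This falls in the class 20 ≤ d < 30: L = 20, F = 26, f = 21, h = 10.
Median ≈ 20 + ((29 − 26) / 21) × 10 = 21.4286

21.4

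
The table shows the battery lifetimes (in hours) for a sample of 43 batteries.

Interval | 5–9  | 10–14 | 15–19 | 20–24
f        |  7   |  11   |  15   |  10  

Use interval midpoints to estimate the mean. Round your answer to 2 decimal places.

Midpoints: 7, 12, 17, 22
Σfm = 7×7 + 11×12 + 15×17 + 10×22 = 656
n = Σf = 43
Mean = 656 / 43 = 15.2558

15.26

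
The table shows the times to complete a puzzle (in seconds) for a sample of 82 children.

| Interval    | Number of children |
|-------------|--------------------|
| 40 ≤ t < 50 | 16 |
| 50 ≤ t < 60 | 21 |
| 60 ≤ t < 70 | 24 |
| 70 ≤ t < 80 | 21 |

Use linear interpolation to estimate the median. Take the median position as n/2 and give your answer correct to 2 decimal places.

Cumulative frequencies: 16, 37, 61, 82
n = 82; position = n/2 = 41.
This falls in the class 60 ≤ t < 70: L = 60, F = 37, f = 24, h = 10.
Median ≈ 60 + ((41 − 37) / 24) × 10 = 61.6667

61.67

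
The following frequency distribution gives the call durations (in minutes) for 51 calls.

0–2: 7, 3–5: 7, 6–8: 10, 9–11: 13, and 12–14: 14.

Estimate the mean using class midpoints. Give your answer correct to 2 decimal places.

8.18

Midpoints: 1, 4, 7, 10, 13
Σfm = 7×1 + 7×4 + 10×7 + 13×10 + 14×13 = 417
n = Σf = 51
Mean = 417 / 51 = 8.1765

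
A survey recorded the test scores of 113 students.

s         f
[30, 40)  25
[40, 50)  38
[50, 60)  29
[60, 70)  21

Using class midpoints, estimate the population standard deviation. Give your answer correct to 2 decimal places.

Midpoints: 35, 45, 55, 65
n = 113, Σfm = 5545, mean = 49.0708
Σfm² = 284025
Σf(m − x̄)² = Σfm² − (Σfm)²/n = 284025 − 5545²/113 = 11927.4336
Population variance = 11927.4336 / 113 = 105.5525
Standard deviation = √105.5525 = 10.2739

10.27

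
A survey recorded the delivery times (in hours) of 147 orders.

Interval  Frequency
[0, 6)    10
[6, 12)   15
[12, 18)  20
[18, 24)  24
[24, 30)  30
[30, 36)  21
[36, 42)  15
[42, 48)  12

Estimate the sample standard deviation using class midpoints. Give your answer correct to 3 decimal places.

Midpoints: 3, 9, 15, 21, 27, 33, 39, 45
n = 147, Σfm = 3597, mean = 24.4694
Σfm² = 108243
Σf(m − x̄)² = Σfm² − (Σfm)²/n = 108243 − 3597²/147 = 20226.6122
Sample variance = 20226.6122 / 146 = 138.5384
Standard deviation = √138.5384 = 11.7702

11.770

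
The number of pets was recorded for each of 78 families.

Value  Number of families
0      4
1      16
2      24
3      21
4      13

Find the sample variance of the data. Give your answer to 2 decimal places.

1.28

Values: 0, 1, 2, 3, 4
n = 78, Σfx = 179, mean = 2.2949
Σfx² = 509
Σf(x − x̄)² = Σfx² − (Σfx)²/n = 509 − 179²/78 = 98.2179
Sample variance = 98.2179 / 77 = 1.2756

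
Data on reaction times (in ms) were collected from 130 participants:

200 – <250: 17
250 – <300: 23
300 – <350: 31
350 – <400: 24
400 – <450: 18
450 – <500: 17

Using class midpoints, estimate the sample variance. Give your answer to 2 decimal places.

6154.44

Midpoints: 225, 275, 325, 375, 425, 475
n = 130, Σfm = 44950, mean = 345.7692
Σfm² = 16336250
Σf(m − x̄)² = Σfm² − (Σfm)²/n = 16336250 − 44950²/130 = 793923.0769
Sample variance = 793923.0769 / 129 = 6154.4425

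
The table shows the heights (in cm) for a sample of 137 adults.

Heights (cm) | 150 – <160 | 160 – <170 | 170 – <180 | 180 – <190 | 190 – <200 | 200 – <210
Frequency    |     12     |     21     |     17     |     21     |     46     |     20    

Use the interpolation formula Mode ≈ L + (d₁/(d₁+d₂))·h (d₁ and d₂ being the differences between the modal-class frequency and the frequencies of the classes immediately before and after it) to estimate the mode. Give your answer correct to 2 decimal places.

Modal class: 190 – <200 (highest frequency 46).
d₁ = 46 − 21 = 25, d₂ = 46 − 20 = 26
Mode ≈ 190 + (25/(25+26)) × 10 = 190 + 4.9020 = 194.9020

194.90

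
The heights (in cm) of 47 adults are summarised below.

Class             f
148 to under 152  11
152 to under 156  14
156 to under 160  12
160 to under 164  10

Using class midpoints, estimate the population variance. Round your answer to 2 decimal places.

18.25

Midpoints: 150, 154, 158, 162
n = 47, Σfm = 7322, mean = 155.7872
Σfm² = 1141532
Σf(m − x̄)² = Σfm² − (Σfm)²/n = 1141532 − 7322²/47 = 857.8723
Population variance = 857.8723 / 47 = 18.2526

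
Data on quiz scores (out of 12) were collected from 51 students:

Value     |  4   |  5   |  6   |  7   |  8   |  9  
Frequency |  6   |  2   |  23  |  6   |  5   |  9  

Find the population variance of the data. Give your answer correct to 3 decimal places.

Values: 4, 5, 6, 7, 8, 9
n = 51, Σfx = 335, mean = 6.5686
Σfx² = 2317
Σf(x − x̄)² = Σfx² − (Σfx)²/n = 2317 − 335²/51 = 116.5098
Population variance = 116.5098 / 51 = 2.2845

2.285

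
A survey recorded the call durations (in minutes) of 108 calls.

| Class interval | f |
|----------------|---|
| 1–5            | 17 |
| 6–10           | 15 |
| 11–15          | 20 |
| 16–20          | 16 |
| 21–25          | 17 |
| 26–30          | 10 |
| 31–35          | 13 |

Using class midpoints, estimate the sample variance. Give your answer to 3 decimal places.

93.741

Midpoints: 3, 8, 13, 18, 23, 28, 33
n = 108, Σfm = 1819, mean = 16.8426
Σfm² = 40667
Σf(m − x̄)² = Σfm² − (Σfm)²/n = 40667 − 1819²/108 = 10030.3241
Sample variance = 10030.3241 / 107 = 93.7413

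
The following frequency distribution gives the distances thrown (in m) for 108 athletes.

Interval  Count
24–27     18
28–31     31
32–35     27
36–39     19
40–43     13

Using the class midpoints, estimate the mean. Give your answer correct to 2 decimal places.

Midpoints: 25.5, 29.5, 33.5, 37.5, 41.5
Σfm = 18×25.5 + 31×29.5 + 27×33.5 + 19×37.5 + 13×41.5 = 3530
n = Σf = 108
Mean = 3530 / 108 = 32.6852

32.69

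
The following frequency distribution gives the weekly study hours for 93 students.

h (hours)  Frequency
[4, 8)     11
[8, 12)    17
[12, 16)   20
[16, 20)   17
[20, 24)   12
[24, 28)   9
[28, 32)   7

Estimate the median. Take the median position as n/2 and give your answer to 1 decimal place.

15.7

Cumulative frequencies: 11, 28, 48, 65, 77, 86, 93
n = 93; position = n/2 = 46.5.
This falls in the class [12, 16): L = 12, F = 28, f = 20, h = 4.
Median ≈ 12 + ((46.5 − 28) / 20) × 4 = 15.7000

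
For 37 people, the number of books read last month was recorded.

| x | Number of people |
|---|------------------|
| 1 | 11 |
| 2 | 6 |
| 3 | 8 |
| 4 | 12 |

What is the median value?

3

Cumulative frequencies: 11, 17, 25, 37
n = 37, so the median is the value in position (n+1)/2 = 19.
Position 19 falls at value 3.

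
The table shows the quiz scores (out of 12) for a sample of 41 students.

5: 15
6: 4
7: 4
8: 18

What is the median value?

7

Cumulative frequencies: 15, 19, 23, 41
n = 41, so the median is the value in position (n+1)/2 = 21.
Position 21 falls at value 7.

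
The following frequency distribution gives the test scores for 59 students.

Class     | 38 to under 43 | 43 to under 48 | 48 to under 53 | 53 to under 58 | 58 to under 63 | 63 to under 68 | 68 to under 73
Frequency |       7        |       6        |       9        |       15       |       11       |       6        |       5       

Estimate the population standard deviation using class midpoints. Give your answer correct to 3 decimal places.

8.629

Midpoints: 40.5, 45.5, 50.5, 55.5, 60.5, 65.5, 70.5
n = 59, Σfm = 3254.5, mean = 55.1610
Σfm² = 183914.75
Σf(m − x̄)² = Σfm² − (Σfm)²/n = 183914.75 − 3254.5²/59 = 4393.2203
Population variance = 4393.2203 / 59 = 74.4614
Standard deviation = √74.4614 = 8.6291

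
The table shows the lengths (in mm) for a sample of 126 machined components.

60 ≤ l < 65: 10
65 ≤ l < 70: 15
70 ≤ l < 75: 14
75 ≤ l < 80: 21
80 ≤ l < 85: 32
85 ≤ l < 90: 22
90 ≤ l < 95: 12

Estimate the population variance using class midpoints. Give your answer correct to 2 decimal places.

Midpoints: 62.5, 67.5, 72.5, 77.5, 82.5, 87.5, 92.5
n = 126, Σfm = 9955, mean = 79.0079
Σfm² = 796037.5
Σf(m − x̄)² = Σfm² − (Σfm)²/n = 796037.5 − 9955²/126 = 9513.4921
Population variance = 9513.4921 / 126 = 75.5039

75.50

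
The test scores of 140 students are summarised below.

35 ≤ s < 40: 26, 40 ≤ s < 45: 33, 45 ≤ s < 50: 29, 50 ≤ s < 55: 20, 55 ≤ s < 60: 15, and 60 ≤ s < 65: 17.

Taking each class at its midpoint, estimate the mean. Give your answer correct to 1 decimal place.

Midpoints: 37.5, 42.5, 47.5, 52.5, 57.5, 62.5
Σfm = 26×37.5 + 33×42.5 + 29×47.5 + 20×52.5 + 15×57.5 + 17×62.5 = 6730
n = Σf = 140
Mean = 6730 / 140 = 48.0714

48.1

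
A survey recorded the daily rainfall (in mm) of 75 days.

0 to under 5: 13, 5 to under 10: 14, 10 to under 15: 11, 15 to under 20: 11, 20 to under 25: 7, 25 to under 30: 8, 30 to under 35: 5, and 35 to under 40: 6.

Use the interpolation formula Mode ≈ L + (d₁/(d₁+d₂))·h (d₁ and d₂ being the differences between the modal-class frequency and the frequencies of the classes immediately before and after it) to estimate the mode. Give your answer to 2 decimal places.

6.25

Modal class: 5 to under 10 (highest frequency 14).
d₁ = 14 − 13 = 1, d₂ = 14 − 11 = 3
Mode ≈ 5 + (1/(1+3)) × 5 = 5 + 1.2500 = 6.2500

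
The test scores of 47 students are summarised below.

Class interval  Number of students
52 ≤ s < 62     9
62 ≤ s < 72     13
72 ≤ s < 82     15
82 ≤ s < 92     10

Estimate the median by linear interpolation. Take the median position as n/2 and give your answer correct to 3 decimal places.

73.000

Cumulative frequencies: 9, 22, 37, 47
n = 47; position = n/2 = 23.5.
This falls in the class 72 ≤ s < 82: L = 72, F = 22, f = 15, h = 10.
Median ≈ 72 + ((23.5 − 22) / 15) × 10 = 73.0000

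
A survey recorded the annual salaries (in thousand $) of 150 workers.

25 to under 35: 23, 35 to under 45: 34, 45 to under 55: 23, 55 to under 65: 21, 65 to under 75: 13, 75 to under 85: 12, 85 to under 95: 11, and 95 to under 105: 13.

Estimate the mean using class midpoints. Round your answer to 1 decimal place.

Midpoints: 30, 40, 50, 60, 70, 80, 90, 100
Σfm = 23×30 + 34×40 + 23×50 + 21×60 + 13×70 + 12×80 + 11×90 + 13×100 = 8620
n = Σf = 150
Mean = 8620 / 150 = 57.4667

57.5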